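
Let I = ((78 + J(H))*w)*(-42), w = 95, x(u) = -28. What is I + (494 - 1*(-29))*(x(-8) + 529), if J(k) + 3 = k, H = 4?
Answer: -53187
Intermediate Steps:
J(k) = -3 + k
I = -315210 (I = ((78 + (-3 + 4))*95)*(-42) = ((78 + 1)*95)*(-42) = (79*95)*(-42) = 7505*(-42) = -315210)
I + (494 - 1*(-29))*(x(-8) + 529) = -315210 + (494 - 1*(-29))*(-28 + 529) = -315210 + (494 + 29)*501 = -315210 + 523*501 = -315210 + 262023 = -53187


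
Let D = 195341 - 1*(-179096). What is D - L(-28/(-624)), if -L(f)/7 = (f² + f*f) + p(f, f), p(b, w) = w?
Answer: 4556153581/12168 ≈ 3.7444e+5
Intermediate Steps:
L(f) = -14*f² - 7*f (L(f) = -7*((f² + f*f) + f) = -7*((f² + f²) + f) = -7*(2*f² + f) = -7*(f + 2*f²) = -14*f² - 7*f)
D = 374437 (D = 195341 + 179096 = 374437)
D - L(-28/(-624)) = 374437 - 7*(-28/(-624))*(-1 - (-56)/(-624)) = 374437 - 7*(-28*(-1/624))*(-1 - (-56)*(-1)/624) = 374437 - 7*7*(-1 - 2*7/156)/156 = 374437 - 7*7*(-1 - 7/78)/156 = 374437 - 7*7*(-85)/(156*78) = 374437 - 1*(-4165/12168) = 374437 + 4165/12168 = 4556153581/12168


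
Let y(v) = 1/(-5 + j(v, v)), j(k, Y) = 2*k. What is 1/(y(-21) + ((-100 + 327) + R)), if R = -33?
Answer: 47/9117 ≈ 0.0051552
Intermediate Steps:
y(v) = 1/(-5 + 2*v)
1/(y(-21) + ((-100 + 327) + R)) = 1/(1/(-5 + 2*(-21)) + ((-100 + 327) - 33)) = 1/(1/(-5 - 42) + (227 - 33)) = 1/(1/(-47) + 194) = 1/(-1/47 + 194) = 1/(9117/47) = 47/9117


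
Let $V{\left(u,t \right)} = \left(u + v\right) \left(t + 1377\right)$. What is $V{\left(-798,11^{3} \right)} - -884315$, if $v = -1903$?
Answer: $-6429993$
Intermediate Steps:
$V{\left(u,t \right)} = \left(-1903 + u\right) \left(1377 + t\right)$ ($V{\left(u,t \right)} = \left(u - 1903\right) \left(t + 1377\right) = \left(-1903 + u\right) \left(1377 + t\right)$)
$V{\left(-798,11^{3} \right)} - -884315 = \left(-2620431 - 1903 \cdot 11^{3} + 1377 \left(-798\right) + 11^{3} \left(-798\right)\right) - -884315 = \left(-2620431 - 2532893 - 1098846 + 1331 \left(-798\right)\right) + 884315 = \left(-2620431 - 2532893 - 1098846 - 1062138\right) + 884315 = -7314308 + 884315 = -6429993$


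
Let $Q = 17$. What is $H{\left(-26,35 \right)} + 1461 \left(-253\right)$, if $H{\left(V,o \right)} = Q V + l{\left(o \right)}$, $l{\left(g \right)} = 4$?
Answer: $-370071$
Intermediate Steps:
$H{\left(V,o \right)} = 4 + 17 V$ ($H{\left(V,o \right)} = 17 V + 4 = 4 + 17 V$)
$H{\left(-26,35 \right)} + 1461 \left(-253\right) = \left(4 + 17 \left(-26\right)\right) + 1461 \left(-253\right) = \left(4 - 442\right) - 369633 = -438 - 369633 = -370071$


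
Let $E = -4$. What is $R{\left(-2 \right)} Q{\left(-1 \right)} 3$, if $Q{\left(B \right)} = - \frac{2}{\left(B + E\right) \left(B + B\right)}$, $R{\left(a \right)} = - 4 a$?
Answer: $- \frac{24}{5} \approx -4.8$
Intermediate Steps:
$Q{\left(B \right)} = - \frac{1}{B \left(-4 + B\right)}$ ($Q{\left(B \right)} = - \frac{2}{\left(B - 4\right) \left(B + B\right)} = - \frac{2}{\left(-4 + B\right) 2 B} = - \frac{2}{2 B \left(-4 + B\right)} = - 2 \frac{1}{2 B \left(-4 + B\right)} = - \frac{1}{B \left(-4 + B\right)}$)
$R{\left(-2 \right)} Q{\left(-1 \right)} 3 = \left(-4\right) \left(-2\right) \left(- \frac{1}{\left(-1\right) \left(-4 - 1\right)}\right) 3 = 8 \left(\left(-1\right) \left(-1\right) \frac{1}{-5}\right) 3 = 8 \left(\left(-1\right) \left(-1\right) \left(- \frac{1}{5}\right)\right) 3 = 8 \left(- \frac{1}{5}\right) 3 = \left(- \frac{8}{5}\right) 3 = - \frac{24}{5}$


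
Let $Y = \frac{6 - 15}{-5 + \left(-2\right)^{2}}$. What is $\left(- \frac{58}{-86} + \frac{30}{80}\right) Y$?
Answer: $\frac{3249}{344} \approx 9.4448$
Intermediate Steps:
$Y = 9$ ($Y = - \frac{9}{-5 + 4} = - \frac{9}{-1} = \left(-9\right) \left(-1\right) = 9$)
$\left(- \frac{58}{-86} + \frac{30}{80}\right) Y = \left(- \frac{58}{-86} + \frac{30}{80}\right) 9 = \left(\left(-58\right) \left(- \frac{1}{86}\right) + 30 \cdot \frac{1}{80}\right) 9 = \left(\frac{29}{43} + \frac{3}{8}\right) 9 = \frac{361}{344} \cdot 9 = \frac{3249}{344}$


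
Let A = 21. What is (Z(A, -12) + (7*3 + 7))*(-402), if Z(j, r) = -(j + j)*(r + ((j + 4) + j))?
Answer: 562800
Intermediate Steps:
Z(j, r) = -2*j*(4 + r + 2*j) (Z(j, r) = -2*j*(r + ((4 + j) + j)) = -2*j*(r + (4 + 2*j)) = -2*j*(4 + r + 2*j))
(Z(A, -12) + (7*3 + 7))*(-402) = (-2*21*(4 - 12 + 2*21) + (7*3 + 7))*(-402) = (-2*21*(4 - 12 + 42) + (21 + 7))*(-402) = (-2*21*34 + 28)*(-402) = (-1428 + 28)*(-402) = -1400*(-402) = 562800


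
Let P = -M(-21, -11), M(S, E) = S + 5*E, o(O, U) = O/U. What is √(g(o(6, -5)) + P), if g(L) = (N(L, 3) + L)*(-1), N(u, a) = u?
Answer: 14*√10/5 ≈ 8.8544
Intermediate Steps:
g(L) = -2*L (g(L) = (L + L)*(-1) = (2*L)*(-1) = -2*L)
P = 76 (P = -(-21 + 5*(-11)) = -(-21 - 55) = -1*(-76) = 76)
√(g(o(6, -5)) + P) = √(-12/(-5) + 76) = √(-12*(-1)/5 + 76) = √(-2*(-6/5) + 76) = √(12/5 + 76) = √(392/5) = 14*√10/5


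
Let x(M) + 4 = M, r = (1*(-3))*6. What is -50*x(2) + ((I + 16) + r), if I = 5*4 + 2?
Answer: 120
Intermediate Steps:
r = -18 (r = -3*6 = -18)
x(M) = -4 + M
I = 22 (I = 20 + 2 = 22)
-50*x(2) + ((I + 16) + r) = -50*(-4 + 2) + ((22 + 16) - 18) = -50*(-2) + (38 - 18) = 100 + 20 = 120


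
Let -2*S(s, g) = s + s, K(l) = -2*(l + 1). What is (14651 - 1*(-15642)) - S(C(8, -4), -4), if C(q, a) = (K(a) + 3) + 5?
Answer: 30307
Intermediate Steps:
K(l) = -2 - 2*l (K(l) = -2*(1 + l) = -2 - 2*l)
C(q, a) = 6 - 2*a (C(q, a) = ((-2 - 2*a) + 3) + 5 = (1 - 2*a) + 5 = 6 - 2*a)
S(s, g) = -s (S(s, g) = -(s + s)/2 = -s)
(14651 - 1*(-15642)) - S(C(8, -4), -4) = (14651 - 1*(-15642)) - (-1)*(6 - 2*(-4)) = (14651 + 15642) - (-1)*(6 + 8) = 30293 - (-1)*14 = 30293 - 1*(-14) = 30293 + 14 = 30307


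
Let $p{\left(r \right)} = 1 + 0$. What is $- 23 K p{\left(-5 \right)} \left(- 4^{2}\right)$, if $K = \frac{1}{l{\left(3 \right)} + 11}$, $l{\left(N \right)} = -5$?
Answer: $\frac{184}{3} \approx 61.333$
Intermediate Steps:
$p{\left(r \right)} = 1$
$K = \frac{1}{6}$ ($K = \frac{1}{-5 + 11} = \frac{1}{6} \approx 0.16667$)
$- 23 K p{\left(-5 \right)} \left(- 4^{2}\right) = - 23 \cdot \frac{1}{6} \cdot 1 \left(- 4^{2}\right) = - 23 \frac{\left(-1\right) 16}{6} = - 23 \cdot \frac{1}{6} \left(-16\right) = \left(-23\right) \left(- \frac{8}{3}\right) = \frac{184}{3}$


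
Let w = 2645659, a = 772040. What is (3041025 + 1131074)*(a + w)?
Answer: 14258978580201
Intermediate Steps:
(3041025 + 1131074)*(a + w) = (3041025 + 1131074)*(772040 + 2645659) = 4172099*3417699 = 14258978580201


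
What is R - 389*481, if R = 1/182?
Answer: -34053837/182 ≈ -1.8711e+5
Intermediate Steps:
R = 1/182 ≈ 0.0054945
R - 389*481 = 1/182 - 389*481 = 1/182 - 187109 = -34053837/182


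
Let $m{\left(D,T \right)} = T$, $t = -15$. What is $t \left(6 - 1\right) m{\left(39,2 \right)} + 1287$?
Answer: $1137$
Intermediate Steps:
$t \left(6 - 1\right) m{\left(39,2 \right)} + 1287 = - 15 \left(6 - 1\right) 2 + 1287 = \left(-15\right) 5 \cdot 2 + 1287 = \left(-75\right) 2 + 1287 = -150 + 1287 = 1137$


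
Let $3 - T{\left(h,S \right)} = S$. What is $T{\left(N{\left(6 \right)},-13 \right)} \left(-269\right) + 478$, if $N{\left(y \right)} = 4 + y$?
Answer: $-3826$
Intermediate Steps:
$T{\left(h,S \right)} = 3 - S$
$T{\left(N{\left(6 \right)},-13 \right)} \left(-269\right) + 478 = \left(3 - -13\right) \left(-269\right) + 478 = \left(3 + 13\right) \left(-269\right) + 478 = 16 \left(-269\right) + 478 = -4304 + 478 = -3826$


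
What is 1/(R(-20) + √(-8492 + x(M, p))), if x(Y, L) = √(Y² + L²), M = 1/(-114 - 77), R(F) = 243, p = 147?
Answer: 1/(243 + I*√(8492 - √788317930/191)) ≈ 0.0036057 - 0.0013555*I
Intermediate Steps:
M = -1/191 (M = 1/(-191) = -1/191 ≈ -0.0052356)
x(Y, L) = √(L² + Y²)
1/(R(-20) + √(-8492 + x(M, p))) = 1/(243 + √(-8492 + √(147² + (-1/191)²))) = 1/(243 + √(-8492 + √(21609 + 1/36481))) = 1/(243 + √(-8492 + √(788317930/36481))) = 1/(243 + √(-8492 + √788317930/191))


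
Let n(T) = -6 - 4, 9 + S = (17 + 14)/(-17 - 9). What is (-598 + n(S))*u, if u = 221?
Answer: -134368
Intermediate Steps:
S = -265/26 (S = -9 + (17 + 14)/(-17 - 9) = -9 + 31/(-26) = -9 + 31*(-1/26) = -9 - 31/26 = -265/26 ≈ -10.192)
n(T) = -10
(-598 + n(S))*u = (-598 - 10)*221 = -608*221 = -134368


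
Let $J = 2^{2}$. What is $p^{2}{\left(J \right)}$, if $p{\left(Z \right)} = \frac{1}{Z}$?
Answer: $\frac{1}{16} \approx 0.0625$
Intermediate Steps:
$J = 4$
$p^{2}{\left(J \right)} = \left(\frac{1}{4}\right)^{2} = \frac{1}{16}$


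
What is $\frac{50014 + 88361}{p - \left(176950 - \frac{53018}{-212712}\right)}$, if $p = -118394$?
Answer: $- \frac{14717011500}{31411632973} \approx -0.46852$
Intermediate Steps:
$\frac{50014 + 88361}{p - \left(176950 - \frac{53018}{-212712}\right)} = \frac{50014 + 88361}{-118394 - \left(176950 - \frac{53018}{-212712}\right)} = \frac{138375}{-118394 - \left(176950 - - \frac{26509}{106356}\right)} = \frac{138375}{-118394 - \frac{18819720709}{106356}} = \frac{138375}{- \frac{31411632973}{106356}} = 138375 \left(- \frac{106356}{31411632973}\right) = - \frac{14717011500}{31411632973}$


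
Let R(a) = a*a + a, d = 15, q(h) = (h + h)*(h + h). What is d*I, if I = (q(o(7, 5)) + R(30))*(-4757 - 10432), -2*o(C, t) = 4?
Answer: -215531910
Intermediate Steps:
o(C, t) = -2 (o(C, t) = -½*4 = -2)
q(h) = 4*h² (q(h) = (2*h)*(2*h) = 4*h²)
R(a) = a + a² (R(a) = a² + a = a + a²)
I = -14368794 (I = (4*(-2)² + 30*(1 + 30))*(-4757 - 10432) = (4*4 + 30*31)*(-15189) = (16 + 930)*(-15189) = 946*(-15189) = -14368794)
d*I = 15*(-14368794) = -215531910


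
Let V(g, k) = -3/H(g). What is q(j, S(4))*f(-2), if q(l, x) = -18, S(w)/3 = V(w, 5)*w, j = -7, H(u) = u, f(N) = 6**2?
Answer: -648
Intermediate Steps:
f(N) = 36
V(g, k) = -3/g
S(w) = -9 (S(w) = 3*((-3/w)*w) = 3*(-3) = -9)
q(j, S(4))*f(-2) = -18*36 = -648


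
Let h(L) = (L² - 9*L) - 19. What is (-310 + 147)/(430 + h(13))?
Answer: -163/463 ≈ -0.35205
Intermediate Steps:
h(L) = -19 + L² - 9*L
(-310 + 147)/(430 + h(13)) = (-310 + 147)/(430 + (-19 + 13² - 9*13)) = -163/(430 + (-19 + 169 - 117)) = -163/(430 + 33) = -163/463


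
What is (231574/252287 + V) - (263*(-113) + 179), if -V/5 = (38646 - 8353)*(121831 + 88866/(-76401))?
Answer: -5645710733060265967/305952049 ≈ -1.8453e+10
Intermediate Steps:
V = -156647145505525/8489 (V = -5*(38646 - 8353)*(121831 + 88866/(-76401)) = -151465*(121831 + 88866*(-1/76401)) = -151465*(121831 - 9874/8489) = -151465*1034213485/8489 = -5*31329429101105/8489 = -156647145505525/8489 ≈ -1.8453e+10)
(231574/252287 + V) - (263*(-113) + 179) = (231574/252287 - 156647145505525/8489) - (263*(-113) + 179) = (231574*(1/252287) - 156647145505525/8489) - (-29719 + 179) = (33082/36041 - 156647145505525/8489) - 1*(-29540) = -5645719770883793427/305952049 + 29540 = -5645710733060265967/305952049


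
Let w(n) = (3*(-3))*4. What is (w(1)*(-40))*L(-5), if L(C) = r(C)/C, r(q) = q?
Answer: 1440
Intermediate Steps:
w(n) = -36 (w(n) = -9*4 = -36)
L(C) = 1 (L(C) = C/C = 1)
(w(1)*(-40))*L(-5) = -36*(-40)*1 = 1440*1 = 1440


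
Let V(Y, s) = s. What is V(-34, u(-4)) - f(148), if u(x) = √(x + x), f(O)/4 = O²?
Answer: -87616 + 2*I*√2 ≈ -87616.0 + 2.8284*I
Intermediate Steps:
f(O) = 4*O²
u(x) = √2*√x (u(x) = √(2*x) = √2*√x)
V(-34, u(-4)) - f(148) = √2*√(-4) - 4*148² = √2*(2*I) - 4*21904 = 2*I*√2 - 1*87616 = 2*I*√2 - 87616 = -87616 + 2*I*√2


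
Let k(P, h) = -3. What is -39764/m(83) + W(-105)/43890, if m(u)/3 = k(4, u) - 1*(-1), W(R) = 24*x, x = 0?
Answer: 19882/3 ≈ 6627.3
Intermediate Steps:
W(R) = 0 (W(R) = 24*0 = 0)
m(u) = -6 (m(u) = 3*(-3 - 1*(-1)) = 3*(-3 + 1) = 3*(-2) = -6)
-39764/m(83) + W(-105)/43890 = -39764/(-6) + 0/43890 = -39764*(-1/6) + 0*(1/43890) = 19882/3 + 0 = 19882/3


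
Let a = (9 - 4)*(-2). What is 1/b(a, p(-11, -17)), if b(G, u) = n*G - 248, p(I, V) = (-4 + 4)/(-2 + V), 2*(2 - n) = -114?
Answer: -1/838 ≈ -0.0011933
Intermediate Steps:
n = 59 (n = 2 - ½*(-114) = 2 + 57 = 59)
a = -10 (a = 5*(-2) = -10)
p(I, V) = 0 (p(I, V) = 0/(-2 + V) = 0)
b(G, u) = -248 + 59*G (b(G, u) = 59*G - 248 = -248 + 59*G)
1/b(a, p(-11, -17)) = 1/(-248 + 59*(-10)) = 1/(-248 - 590) = 1/(-838) = -1/838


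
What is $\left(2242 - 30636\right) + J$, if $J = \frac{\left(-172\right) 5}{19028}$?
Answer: $- \frac{135070473}{4757} \approx -28394.0$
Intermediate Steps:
$J = - \frac{215}{4757}$ ($J = \left(-860\right) \frac{1}{19028} = - \frac{215}{4757} \approx -0.045197$)
$\left(2242 - 30636\right) + J = \left(2242 - 30636\right) - \frac{215}{4757} = -28394 - \frac{215}{4757} = - \frac{135070473}{4757}$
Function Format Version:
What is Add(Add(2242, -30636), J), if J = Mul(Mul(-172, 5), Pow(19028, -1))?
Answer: Rational(-135070473, 4757) ≈ -28394.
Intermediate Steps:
J = Rational(-215, 4757) (J = Mul(-860, Rational(1, 19028)) = Rational(-215, 4757) ≈ -0.045197)
Add(Add(2242, -30636), J) = Add(Add(2242, -30636), Rational(-215, 4757)) = Add(-28394, Rational(-215, 4757)) = Rational(-135070473, 4757)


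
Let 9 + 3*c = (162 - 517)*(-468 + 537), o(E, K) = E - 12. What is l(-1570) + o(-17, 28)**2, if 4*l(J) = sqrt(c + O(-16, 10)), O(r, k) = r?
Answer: 841 + I*sqrt(2046)/2 ≈ 841.0 + 22.616*I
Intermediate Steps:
o(E, K) = -12 + E
c = -8168 (c = -3 + ((162 - 517)*(-468 + 537))/3 = -3 + (-355*69)/3 = -3 + (1/3)*(-24495) = -3 - 8165 = -8168)
l(J) = I*sqrt(2046)/2 (l(J) = sqrt(-8168 - 16)/4 = sqrt(-8184)/4 = (2*I*sqrt(2046))/4 = I*sqrt(2046)/2)
l(-1570) + o(-17, 28)**2 = I*sqrt(2046)/2 + (-12 - 17)**2 = I*sqrt(2046)/2 + (-29)**2 = I*sqrt(2046)/2 + 841 = 841 + I*sqrt(2046)/2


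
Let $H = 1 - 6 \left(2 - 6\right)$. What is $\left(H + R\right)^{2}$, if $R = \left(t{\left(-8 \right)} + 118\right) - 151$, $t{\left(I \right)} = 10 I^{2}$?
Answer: $399424$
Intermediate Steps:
$R = 607$ ($R = \left(10 \left(-8\right)^{2} + 118\right) - 151 = \left(10 \cdot 64 + 118\right) - 151 = \left(640 + 118\right) - 151 = 758 - 151 = 607$)
$H = 25$ ($H = 1 - 6 \left(2 - 6\right) = 1 - -24 = 1 + 24 = 25$)
$\left(H + R\right)^{2} = \left(25 + 607\right)^{2} = 632^{2} = 399424$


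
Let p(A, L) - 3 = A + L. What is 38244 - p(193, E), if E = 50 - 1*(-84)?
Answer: 37914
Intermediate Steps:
E = 134 (E = 50 + 84 = 134)
p(A, L) = 3 + A + L (p(A, L) = 3 + (A + L) = 3 + A + L)
38244 - p(193, E) = 38244 - (3 + 193 + 134) = 38244 - 1*330 = 38244 - 330 = 37914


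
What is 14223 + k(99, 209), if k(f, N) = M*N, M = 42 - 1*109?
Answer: 220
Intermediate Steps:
M = -67 (M = 42 - 109 = -67)
k(f, N) = -67*N
14223 + k(99, 209) = 14223 - 67*209 = 14223 - 14003 = 220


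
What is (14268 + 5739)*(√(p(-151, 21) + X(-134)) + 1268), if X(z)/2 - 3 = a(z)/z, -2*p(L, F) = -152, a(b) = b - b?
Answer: 25368876 + 20007*√82 ≈ 2.5550e+7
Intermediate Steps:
a(b) = 0
p(L, F) = 76 (p(L, F) = -½*(-152) = 76)
X(z) = 6 (X(z) = 6 + 2*(0/z) = 6 + 2*0 = 6 + 0 = 6)
(14268 + 5739)*(√(p(-151, 21) + X(-134)) + 1268) = (14268 + 5739)*(√(76 + 6) + 1268) = 20007*(√82 + 1268) = 20007*(1268 + √82) = 25368876 + 20007*√82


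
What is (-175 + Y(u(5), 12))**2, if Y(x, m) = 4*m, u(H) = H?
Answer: 16129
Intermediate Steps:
(-175 + Y(u(5), 12))**2 = (-175 + 4*12)**2 = (-175 + 48)**2 = (-127)**2 = 16129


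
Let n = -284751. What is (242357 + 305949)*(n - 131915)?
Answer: -228460467796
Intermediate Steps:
(242357 + 305949)*(n - 131915) = (242357 + 305949)*(-284751 - 131915) = 548306*(-416666) = -228460467796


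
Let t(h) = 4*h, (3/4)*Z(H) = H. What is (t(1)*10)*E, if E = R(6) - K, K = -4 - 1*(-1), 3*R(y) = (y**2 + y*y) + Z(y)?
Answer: 3560/3 ≈ 1186.7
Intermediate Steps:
Z(H) = 4*H/3
R(y) = 2*y**2/3 + 4*y/9 (R(y) = ((y**2 + y*y) + 4*y/3)/3 = ((y**2 + y**2) + 4*y/3)/3 = (2*y**2 + 4*y/3)/3 = 2*y**2/3 + 4*y/9)
K = -3 (K = -4 + 1 = -3)
E = 89/3 (E = (2/9)*6*(2 + 3*6) - 1*(-3) = (2/9)*6*(2 + 18) + 3 = (2/9)*6*20 + 3 = 80/3 + 3 = 89/3 ≈ 29.667)
(t(1)*10)*E = ((4*1)*10)*(89/3) = (4*10)*(89/3) = 40*(89/3) = 3560/3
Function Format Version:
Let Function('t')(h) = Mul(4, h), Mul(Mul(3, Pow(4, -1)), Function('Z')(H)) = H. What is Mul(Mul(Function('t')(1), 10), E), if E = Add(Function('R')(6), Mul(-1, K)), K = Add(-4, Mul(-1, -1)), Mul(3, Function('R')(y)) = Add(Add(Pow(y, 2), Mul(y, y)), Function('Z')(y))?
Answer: Rational(3560, 3) ≈ 1186.7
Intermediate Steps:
Function('Z')(H) = Mul(Rational(4, 3), H)
Function('R')(y) = Add(Mul(Rational(2, 3), Pow(y, 2)), Mul(Rational(4, 9), y)) (Function('R')(y) = Mul(Rational(1, 3), Add(Add(Pow(y, 2), Mul(y, y)), Mul(Rational(4, 3), y))) = Mul(Rational(1, 3), Add(Add(Pow(y, 2), Pow(y, 2)), Mul(Rational(4, 3), y))) = Mul(Rational(1, 3), Add(Mul(2, Pow(y, 2)), Mul(Rational(4, 3), y))) = Add(Mul(Rational(2, 3), Pow(y, 2)), Mul(Rational(4, 9), y)))
K = -3 (K = Add(-4, 1) = -3)
E = Rational(89, 3) (E = Add(Mul(Rational(2, 9), 6, Add(2, Mul(3, 6))), Mul(-1, -3)) = Add(Mul(Rational(2, 9), 6, Add(2, 18)), 3) = Add(Mul(Rational(2, 9), 6, 20), 3) = Add(Rational(80, 3), 3) = Rational(89, 3) ≈ 29.667)
Mul(Mul(Function('t')(1), 10), E) = Mul(Mul(Mul(4, 1), 10), Rational(89, 3)) = Mul(Mul(4, 10), Rational(89, 3)) = Mul(40, Rational(89, 3)) = Rational(3560, 3)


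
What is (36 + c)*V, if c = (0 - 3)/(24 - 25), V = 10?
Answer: 390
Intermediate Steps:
c = 3 (c = -3/(-1) = -3*(-1) = 3)
(36 + c)*V = (36 + 3)*10 = 39*10 = 390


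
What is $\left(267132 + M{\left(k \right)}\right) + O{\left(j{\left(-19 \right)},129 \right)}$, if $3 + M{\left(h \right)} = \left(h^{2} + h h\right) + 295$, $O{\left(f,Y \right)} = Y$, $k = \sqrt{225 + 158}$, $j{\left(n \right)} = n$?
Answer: $268319$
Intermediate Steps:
$k = \sqrt{383} \approx 19.57$
$M{\left(h \right)} = 292 + 2 h^{2}$ ($M{\left(h \right)} = -3 + \left(\left(h^{2} + h h\right) + 295\right) = -3 + \left(\left(h^{2} + h^{2}\right) + 295\right) = -3 + \left(2 h^{2} + 295\right) = -3 + \left(295 + 2 h^{2}\right) = 292 + 2 h^{2}$)
$\left(267132 + M{\left(k \right)}\right) + O{\left(j{\left(-19 \right)},129 \right)} = \left(267132 + \left(292 + 2 \left(\sqrt{383}\right)^{2}\right)\right) + 129 = \left(267132 + \left(292 + 2 \cdot 383\right)\right) + 129 = \left(267132 + \left(292 + 766\right)\right) + 129 = \left(267132 + 1058\right) + 129 = 268190 + 129 = 268319$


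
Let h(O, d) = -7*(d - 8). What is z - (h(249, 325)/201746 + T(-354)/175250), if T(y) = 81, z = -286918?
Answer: -2536067140517169/8838996625 ≈ -2.8692e+5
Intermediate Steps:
h(O, d) = 56 - 7*d (h(O, d) = -7*(-8 + d) = 56 - 7*d)
z - (h(249, 325)/201746 + T(-354)/175250) = -286918 - ((56 - 7*325)/201746 + 81/175250) = -286918 - ((56 - 2275)*(1/201746) + 81*(1/175250)) = -286918 - (-2219*1/201746 + 81/175250) = -286918 - (-2219/201746 + 81/175250) = -286918 - 1*(-93134581/8838996625) = -286918 + 93134581/8838996625 = -2536067140517169/8838996625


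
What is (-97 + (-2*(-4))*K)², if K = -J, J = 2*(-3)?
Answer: 2401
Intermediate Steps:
J = -6
K = 6 (K = -1*(-6) = 6)
(-97 + (-2*(-4))*K)² = (-97 - 2*(-4)*6)² = (-97 + 8*6)² = (-97 + 48)² = (-49)² = 2401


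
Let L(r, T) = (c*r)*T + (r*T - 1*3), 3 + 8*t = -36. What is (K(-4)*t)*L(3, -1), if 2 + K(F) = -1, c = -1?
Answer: -351/8 ≈ -43.875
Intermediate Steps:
t = -39/8 (t = -3/8 + (1/8)*(-36) = -3/8 - 9/2 = -39/8 ≈ -4.8750)
K(F) = -3 (K(F) = -2 - 1 = -3)
L(r, T) = -3 (L(r, T) = (-r)*T + (r*T - 1*3) = -T*r + (T*r - 3) = -T*r + (-3 + T*r) = -3)
(K(-4)*t)*L(3, -1) = -3*(-39/8)*(-3) = (117/8)*(-3) = -351/8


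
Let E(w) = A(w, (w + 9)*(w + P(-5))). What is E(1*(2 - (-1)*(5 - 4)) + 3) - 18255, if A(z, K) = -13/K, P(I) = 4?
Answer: -2738263/150 ≈ -18255.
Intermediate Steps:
E(w) = -13/((4 + w)*(9 + w)) (E(w) = -13*1/((w + 4)*(w + 9)) = -13*1/((4 + w)*(9 + w)) = -13/((4 + w)*(9 + w)))
E(1*(2 - (-1)*(5 - 4)) + 3) - 18255 = -13/(36 + (1*(2 - (-1)*(5 - 4)) + 3)² + 13*(1*(2 - (-1)*(5 - 4)) + 3)) - 18255 = -13/(36 + (1*(2 - (-1)) + 3)² + 13*(1*(2 - (-1)) + 3)) - 18255 = -13/(36 + (1*(2 - 1*(-1)) + 3)² + 13*(1*(2 - 1*(-1)) + 3)) - 18255 = -13/(36 + (1*(2 + 1) + 3)² + 13*(1*(2 + 1) + 3)) - 18255 = -13/(36 + (1*3 + 3)² + 13*(1*3 + 3)) - 18255 = -13/(36 + (3 + 3)² + 13*(3 + 3)) - 18255 = -13/(36 + 6² + 13*6) - 18255 = -13/(36 + 36 + 78) - 18255 = -13/150 - 18255 = -2738263/150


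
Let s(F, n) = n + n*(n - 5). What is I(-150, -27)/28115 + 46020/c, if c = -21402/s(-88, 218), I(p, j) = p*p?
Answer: -2012010531820/20057241 ≈ -1.0031e+5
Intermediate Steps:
I(p, j) = p²
s(F, n) = n + n*(-5 + n)
c = -10701/23326 (c = -21402*1/(218*(-4 + 218)) = -21402/(218*214) = -21402/46652 = -21402*1/46652 = -10701/23326 ≈ -0.45876)
I(-150, -27)/28115 + 46020/c = (-150)²/28115 + 46020/(-10701/23326) = 22500*(1/28115) + 46020*(-23326/10701) = 4500/5623 - 357820840/3567 = -2012010531820/20057241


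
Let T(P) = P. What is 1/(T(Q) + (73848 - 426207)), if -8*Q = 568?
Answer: -1/352430 ≈ -2.8374e-6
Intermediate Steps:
Q = -71 (Q = -⅛*568 = -71)
1/(T(Q) + (73848 - 426207)) = 1/(-71 + (73848 - 426207)) = 1/(-71 - 352359) = 1/(-352430) = -1/352430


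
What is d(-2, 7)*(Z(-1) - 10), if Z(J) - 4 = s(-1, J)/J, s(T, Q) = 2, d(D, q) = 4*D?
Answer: 64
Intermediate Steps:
Z(J) = 4 + 2/J
d(-2, 7)*(Z(-1) - 10) = (4*(-2))*((4 + 2/(-1)) - 10) = -8*((4 + 2*(-1)) - 10) = -8*((4 - 2) - 10) = -8*(2 - 10) = -8*(-8) = 64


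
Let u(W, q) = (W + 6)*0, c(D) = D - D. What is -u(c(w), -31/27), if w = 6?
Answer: 0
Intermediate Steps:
c(D) = 0
u(W, q) = 0 (u(W, q) = (6 + W)*0 = 0)
-u(c(w), -31/27) = -1*0 = 0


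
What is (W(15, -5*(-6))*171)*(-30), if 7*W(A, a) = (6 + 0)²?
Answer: -184680/7 ≈ -26383.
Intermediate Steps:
W(A, a) = 36/7 (W(A, a) = (6 + 0)²/7 = (⅐)*6² = (⅐)*36 = 36/7)
(W(15, -5*(-6))*171)*(-30) = ((36/7)*171)*(-30) = (6156/7)*(-30) = -184680/7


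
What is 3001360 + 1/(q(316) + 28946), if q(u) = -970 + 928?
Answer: 86751309441/28904 ≈ 3.0014e+6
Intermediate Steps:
q(u) = -42
3001360 + 1/(q(316) + 28946) = 3001360 + 1/(-42 + 28946) = 3001360 + 1/28904 = 86751309441/28904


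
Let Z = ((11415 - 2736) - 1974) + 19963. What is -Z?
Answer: -26668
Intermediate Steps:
Z = 26668 (Z = (8679 - 1974) + 19963 = 6705 + 19963 = 26668)
-Z = -1*26668 = -26668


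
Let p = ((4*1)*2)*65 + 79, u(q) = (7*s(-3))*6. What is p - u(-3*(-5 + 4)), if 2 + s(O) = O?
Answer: 809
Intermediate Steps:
s(O) = -2 + O
u(q) = -210 (u(q) = (7*(-2 - 3))*6 = (7*(-5))*6 = -35*6 = -210)
p = 599 (p = (4*2)*65 + 79 = 8*65 + 79 = 520 + 79 = 599)
p - u(-3*(-5 + 4)) = 599 - 1*(-210) = 599 + 210 = 809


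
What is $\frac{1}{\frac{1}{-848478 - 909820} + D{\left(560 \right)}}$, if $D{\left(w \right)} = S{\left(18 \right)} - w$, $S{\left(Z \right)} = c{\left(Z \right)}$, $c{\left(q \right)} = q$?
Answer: $- \frac{1758298}{952997517} \approx -0.001845$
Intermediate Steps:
$S{\left(Z \right)} = Z$
$D{\left(w \right)} = 18 - w$
$\frac{1}{\frac{1}{-848478 - 909820} + D{\left(560 \right)}} = \frac{1}{\frac{1}{-848478 - 909820} + \left(18 - 560\right)} = \frac{1}{\frac{1}{-1758298} + \left(18 - 560\right)} = \frac{1}{- \frac{1}{1758298} - 542} = \frac{1}{- \frac{952997517}{1758298}} = - \frac{1758298}{952997517}$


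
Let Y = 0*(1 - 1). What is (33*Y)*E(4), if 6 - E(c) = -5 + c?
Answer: 0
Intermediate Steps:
E(c) = 11 - c (E(c) = 6 - (-5 + c) = 6 + (5 - c) = 11 - c)
Y = 0 (Y = 0*0 = 0)
(33*Y)*E(4) = (33*0)*(11 - 1*4) = 0*(11 - 4) = 0*7 = 0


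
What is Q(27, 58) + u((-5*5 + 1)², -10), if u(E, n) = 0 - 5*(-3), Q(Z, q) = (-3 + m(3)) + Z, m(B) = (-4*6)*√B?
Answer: 39 - 24*√3 ≈ -2.5692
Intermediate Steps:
m(B) = -24*√B
Q(Z, q) = -3 + Z - 24*√3 (Q(Z, q) = (-3 - 24*√3) + Z = -3 + Z - 24*√3)
u(E, n) = 15 (u(E, n) = 0 + 15 = 15)
Q(27, 58) + u((-5*5 + 1)², -10) = (-3 + 27 - 24*√3) + 15 = (24 - 24*√3) + 15 = 39 - 24*√3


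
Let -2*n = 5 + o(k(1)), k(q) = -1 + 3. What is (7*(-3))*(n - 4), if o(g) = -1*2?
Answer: 231/2 ≈ 115.50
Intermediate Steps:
k(q) = 2
o(g) = -2
n = -3/2 (n = -(5 - 2)/2 = -½*3 = -3/2 ≈ -1.5000)
(7*(-3))*(n - 4) = (7*(-3))*(-3/2 - 4) = -21*(-11/2) = 231/2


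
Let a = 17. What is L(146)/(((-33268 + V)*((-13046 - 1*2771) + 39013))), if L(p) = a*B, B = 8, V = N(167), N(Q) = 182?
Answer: -17/95932857 ≈ -1.7721e-7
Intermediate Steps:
V = 182
L(p) = 136 (L(p) = 17*8 = 136)
L(146)/(((-33268 + V)*((-13046 - 1*2771) + 39013))) = 136/(((-33268 + 182)*((-13046 - 1*2771) + 39013))) = 136/((-33086*((-13046 - 2771) + 39013))) = 136/((-33086*(-15817 + 39013))) = 136/((-33086*23196)) = 136/(-767462856) = 136*(-1/767462856) = -17/95932857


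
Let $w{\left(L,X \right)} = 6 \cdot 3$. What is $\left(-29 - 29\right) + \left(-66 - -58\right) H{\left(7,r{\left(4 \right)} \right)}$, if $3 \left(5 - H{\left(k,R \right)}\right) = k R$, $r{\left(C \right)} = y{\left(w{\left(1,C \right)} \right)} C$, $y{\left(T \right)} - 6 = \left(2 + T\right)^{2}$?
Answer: $\frac{90650}{3} \approx 30217.0$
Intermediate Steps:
$w{\left(L,X \right)} = 18$
$y{\left(T \right)} = 6 + \left(2 + T\right)^{2}$
$r{\left(C \right)} = 406 C$ ($r{\left(C \right)} = \left(6 + \left(2 + 18\right)^{2}\right) C = \left(6 + 20^{2}\right) C = \left(6 + 400\right) C = 406 C$)
$H{\left(k,R \right)} = 5 - \frac{R k}{3}$ ($H{\left(k,R \right)} = 5 - \frac{k R}{3} = 5 - \frac{R k}{3}$)
$\left(-29 - 29\right) + \left(-66 - -58\right) H{\left(7,r{\left(4 \right)} \right)} = \left(-29 - 29\right) + \left(-66 - -58\right) \left(5 - \frac{1}{3} \cdot 406 \cdot 4 \cdot 7\right) = -58 + \left(-66 + 58\right) \left(5 - \frac{1624}{3} \cdot 7\right) = -58 - 8 \left(5 - \frac{11368}{3}\right) = -58 - - \frac{90824}{3} = -58 + \frac{90824}{3} = \frac{90650}{3}$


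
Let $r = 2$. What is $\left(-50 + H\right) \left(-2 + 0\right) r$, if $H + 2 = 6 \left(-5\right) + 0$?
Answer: $328$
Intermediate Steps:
$H = -32$ ($H = -2 + \left(6 \left(-5\right) + 0\right) = -2 + \left(-30 + 0\right) = -2 - 30 = -32$)
$\left(-50 + H\right) \left(-2 + 0\right) r = \left(-50 - 32\right) \left(-2 + 0\right) 2 = - 82 \left(\left(-2\right) 2\right) = \left(-82\right) \left(-4\right) = 328$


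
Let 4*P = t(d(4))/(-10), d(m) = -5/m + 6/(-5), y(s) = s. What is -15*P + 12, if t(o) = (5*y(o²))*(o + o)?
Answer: -276147/6400 ≈ -43.148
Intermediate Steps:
d(m) = -6/5 - 5/m (d(m) = -5/m + 6*(-⅕) = -5/m - 6/5 = -6/5 - 5/m)
t(o) = 10*o³ (t(o) = (5*o²)*(o + o) = (5*o²)*(2*o) = 10*o³)
P = 117649/32000 (P = ((10*(-6/5 - 5/4)³)/(-10))/4 = ((10*(-6/5 - 5*¼)³)*(-⅒))/4 = ((10*(-6/5 - 5/4)³)*(-⅒))/4 = ((10*(-49/20)³)*(-⅒))/4 = ((10*(-117649/8000))*(-⅒))/4 = (-117649/800*(-⅒))/4 = (¼)*(117649/8000) = 117649/32000 ≈ 3.6765)
-15*P + 12 = -15*117649/32000 + 12 = -352947/6400 + 12 = -276147/6400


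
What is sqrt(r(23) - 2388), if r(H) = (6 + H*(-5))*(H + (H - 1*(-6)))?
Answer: 2*I*sqrt(2014) ≈ 89.755*I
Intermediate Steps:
r(H) = (6 - 5*H)*(6 + 2*H) (r(H) = (6 - 5*H)*(H + (H + 6)) = (6 - 5*H)*(H + (6 + H)) = (6 - 5*H)*(6 + 2*H))
sqrt(r(23) - 2388) = sqrt((36 - 18*23 - 10*23**2) - 2388) = sqrt((36 - 414 - 10*529) - 2388) = sqrt((36 - 414 - 5290) - 2388) = sqrt(-5668 - 2388) = sqrt(-8056) = 2*I*sqrt(2014)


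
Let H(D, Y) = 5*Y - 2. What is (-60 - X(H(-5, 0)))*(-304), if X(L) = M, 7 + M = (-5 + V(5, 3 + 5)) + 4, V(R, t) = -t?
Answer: 13376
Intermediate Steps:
H(D, Y) = -2 + 5*Y
M = -16 (M = -7 + ((-5 - (3 + 5)) + 4) = -7 + ((-5 - 1*8) + 4) = -7 + ((-5 - 8) + 4) = -7 + (-13 + 4) = -7 - 9 = -16)
X(L) = -16
(-60 - X(H(-5, 0)))*(-304) = (-60 - 1*(-16))*(-304) = (-60 + 16)*(-304) = -44*(-304) = 13376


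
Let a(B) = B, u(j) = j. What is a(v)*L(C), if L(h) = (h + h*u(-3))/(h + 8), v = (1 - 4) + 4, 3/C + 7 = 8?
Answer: -6/11 ≈ -0.54545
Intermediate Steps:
C = 3 (C = 3/(-7 + 8) = 3/1 = 3*1 = 3)
v = 1 (v = -3 + 4 = 1)
L(h) = -2*h/(8 + h) (L(h) = (h + h*(-3))/(h + 8) = (h - 3*h)/(8 + h) = (-2*h)/(8 + h) = -2*h/(8 + h))
a(v)*L(C) = 1*(-2*3/(8 + 3)) = 1*(-2*3/11) = 1*(-2*3*1/11) = 1*(-6/11) = -6/11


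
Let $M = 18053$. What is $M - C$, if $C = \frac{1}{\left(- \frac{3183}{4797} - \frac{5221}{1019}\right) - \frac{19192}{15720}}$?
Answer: $\frac{45008344586298}{2493103021} \approx 18053.0$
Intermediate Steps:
$C = - \frac{355748185}{2493103021}$ ($C = \frac{1}{\left(\left(-3183\right) \frac{1}{4797} - \frac{5221}{1019}\right) - \frac{2399}{1965}} = \frac{1}{\left(- \frac{1061}{1599} - \frac{5221}{1019}\right) - \frac{2399}{1965}} = \frac{1}{- \frac{9429538}{1629381} - \frac{2399}{1965}} = \frac{1}{- \frac{2493103021}{355748185}} = - \frac{355748185}{2493103021} \approx -0.14269$)
$M - C = 18053 - - \frac{355748185}{2493103021} = 18053 + \frac{355748185}{2493103021} = \frac{45008344586298}{2493103021}$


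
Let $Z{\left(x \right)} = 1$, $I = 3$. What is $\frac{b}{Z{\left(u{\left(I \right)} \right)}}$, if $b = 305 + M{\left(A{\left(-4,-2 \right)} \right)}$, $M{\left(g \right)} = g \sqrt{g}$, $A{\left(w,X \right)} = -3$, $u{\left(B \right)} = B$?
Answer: $305 - 3 i \sqrt{3} \approx 305.0 - 5.1962 i$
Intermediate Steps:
$M{\left(g \right)} = g^{\frac{3}{2}}$
$b = 305 - 3 i \sqrt{3}$ ($b = 305 + \left(-3\right)^{\frac{3}{2}} = 305 - 3 i \sqrt{3} \approx 305.0 - 5.1962 i$)
$\frac{b}{Z{\left(u{\left(I \right)} \right)}} = \frac{305 - 3 i \sqrt{3}}{1} = \left(305 - 3 i \sqrt{3}\right) 1 = 305 - 3 i \sqrt{3}$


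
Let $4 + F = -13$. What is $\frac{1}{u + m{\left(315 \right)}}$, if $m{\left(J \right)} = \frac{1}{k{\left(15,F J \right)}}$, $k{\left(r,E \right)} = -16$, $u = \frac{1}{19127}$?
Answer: $- \frac{306032}{19111} \approx -16.013$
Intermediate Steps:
$F = -17$ ($F = -4 - 13 = -17$)
$u = \frac{1}{19127} \approx 5.2282 \cdot 10^{-5}$
$m{\left(J \right)} = - \frac{1}{16}$ ($m{\left(J \right)} = \frac{1}{-16} = - \frac{1}{16}$)
$\frac{1}{u + m{\left(315 \right)}} = \frac{1}{\frac{1}{19127} - \frac{1}{16}} = \frac{1}{- \frac{19111}{306032}} = - \frac{306032}{19111}$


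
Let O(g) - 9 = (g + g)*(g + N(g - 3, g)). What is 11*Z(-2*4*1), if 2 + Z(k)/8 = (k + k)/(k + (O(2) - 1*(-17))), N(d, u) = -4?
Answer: -1584/5 ≈ -316.80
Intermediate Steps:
O(g) = 9 + 2*g*(-4 + g) (O(g) = 9 + (g + g)*(g - 4) = 9 + (2*g)*(-4 + g) = 9 + 2*g*(-4 + g))
Z(k) = -16 + 16*k/(18 + k) (Z(k) = -16 + 8*((k + k)/(k + ((9 - 8*2 + 2*2**2) - 1*(-17)))) = -16 + 8*((2*k)/(k + ((9 - 16 + 2*4) + 17))) = -16 + 8*((2*k)/(k + ((9 - 16 + 8) + 17))) = -16 + 8*((2*k)/(k + (1 + 17))) = -16 + 8*((2*k)/(k + 18)) = -16 + 8*((2*k)/(18 + k)) = -16 + 8*(2*k/(18 + k)) = -16 + 16*k/(18 + k))
11*Z(-2*4*1) = 11*(-288/(18 - 2*4*1)) = 11*(-288/(18 - 8*1)) = 11*(-288/(18 - 8)) = 11*(-288/10) = 11*(-288*1/10) = 11*(-144/5) = -1584/5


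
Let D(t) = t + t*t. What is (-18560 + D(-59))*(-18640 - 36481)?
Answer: 834421698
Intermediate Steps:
D(t) = t + t²
(-18560 + D(-59))*(-18640 - 36481) = (-18560 - 59*(1 - 59))*(-18640 - 36481) = (-18560 - 59*(-58))*(-55121) = (-18560 + 3422)*(-55121) = -15138*(-55121) = 834421698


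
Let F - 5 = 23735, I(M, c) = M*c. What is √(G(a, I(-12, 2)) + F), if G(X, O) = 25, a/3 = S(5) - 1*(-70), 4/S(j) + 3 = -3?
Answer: 7*√485 ≈ 154.16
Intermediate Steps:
S(j) = -⅔ (S(j) = 4/(-3 - 3) = 4/(-6) = 4*(-⅙) = -⅔)
a = 208 (a = 3*(-⅔ - 1*(-70)) = 3*(-⅔ + 70) = 3*(208/3) = 208)
F = 23740 (F = 5 + 23735 = 23740)
√(G(a, I(-12, 2)) + F) = √(25 + 23740) = √23765 = 7*√485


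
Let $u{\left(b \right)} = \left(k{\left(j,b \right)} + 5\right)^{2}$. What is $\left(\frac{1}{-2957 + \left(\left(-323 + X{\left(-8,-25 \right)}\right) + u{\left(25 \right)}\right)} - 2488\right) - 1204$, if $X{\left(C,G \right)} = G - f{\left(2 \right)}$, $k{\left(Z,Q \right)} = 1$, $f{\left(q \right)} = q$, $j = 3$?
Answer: $- \frac{12076533}{3271} \approx -3692.0$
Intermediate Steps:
$X{\left(C,G \right)} = -2 + G$ ($X{\left(C,G \right)} = G - 2 = -2 + G$)
$u{\left(b \right)} = 36$ ($u{\left(b \right)} = \left(1 + 5\right)^{2} = 6^{2} = 36$)
$\left(\frac{1}{-2957 + \left(\left(-323 + X{\left(-8,-25 \right)}\right) + u{\left(25 \right)}\right)} - 2488\right) - 1204 = \left(\frac{1}{-2957 + \left(\left(-323 - 27\right) + 36\right)} - 2488\right) - 1204 = \left(\frac{1}{-2957 + \left(-350 + 36\right)} - 2488\right) - 1204 = \left(\frac{1}{-2957 - 314} - 2488\right) - 1204 = \left(\frac{1}{-3271} - 2488\right) - 1204 = \left(- \frac{1}{3271} - 2488\right) - 1204 = - \frac{8138249}{3271} - 1204 = - \frac{12076533}{3271}$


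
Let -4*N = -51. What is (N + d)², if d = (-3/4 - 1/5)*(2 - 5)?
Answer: 6084/25 ≈ 243.36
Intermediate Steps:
N = 51/4 (N = -¼*(-51) = 51/4 ≈ 12.750)
d = 57/20 (d = (-3*¼ - 1*⅕)*(-3) = (-¾ - ⅕)*(-3) = -19/20*(-3) = 57/20 ≈ 2.8500)
(N + d)² = (51/4 + 57/20)² = (78/5)² = 6084/25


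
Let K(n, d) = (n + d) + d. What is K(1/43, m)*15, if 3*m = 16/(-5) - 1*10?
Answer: -5661/43 ≈ -131.65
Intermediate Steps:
m = -22/5 (m = (16/(-5) - 1*10)/3 = (16*(-⅕) - 10)/3 = (-16/5 - 10)/3 = (⅓)*(-66/5) = -22/5 ≈ -4.4000)
K(n, d) = n + 2*d (K(n, d) = (d + n) + d = n + 2*d)
K(1/43, m)*15 = (1/43 + 2*(-22/5))*15 = (1/43 - 44/5)*15 = -1887/215*15 = -5661/43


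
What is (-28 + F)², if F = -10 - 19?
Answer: 3249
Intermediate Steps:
F = -29
(-28 + F)² = (-28 - 29)² = (-57)² = 3249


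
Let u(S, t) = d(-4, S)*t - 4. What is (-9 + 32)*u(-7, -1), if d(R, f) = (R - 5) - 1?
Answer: 138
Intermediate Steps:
d(R, f) = -6 + R (d(R, f) = (-5 + R) - 1 = -6 + R)
u(S, t) = -4 - 10*t (u(S, t) = (-6 - 4)*t - 4 = -10*t - 4 = -4 - 10*t)
(-9 + 32)*u(-7, -1) = (-9 + 32)*(-4 - 10*(-1)) = 23*(-4 + 10) = 23*6 = 138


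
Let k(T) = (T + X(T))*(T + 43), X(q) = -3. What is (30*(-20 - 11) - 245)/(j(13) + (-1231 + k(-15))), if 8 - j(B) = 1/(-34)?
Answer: 39950/58717 ≈ 0.68038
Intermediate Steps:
j(B) = 273/34 (j(B) = 8 - 1/(-34) = 8 - 1*(-1/34) = 8 + 1/34 = 273/34)
k(T) = (-3 + T)*(43 + T) (k(T) = (T - 3)*(T + 43) = (-3 + T)*(43 + T))
(30*(-20 - 11) - 245)/(j(13) + (-1231 + k(-15))) = (30*(-20 - 11) - 245)/(273/34 + (-1231 + (-129 + (-15)**2 + 40*(-15)))) = (30*(-31) - 245)/(273/34 + (-1231 + (-129 + 225 - 600))) = (-930 - 245)/(273/34 + (-1231 - 504)) = -1175/(273/34 - 1735) = -1175/(-58717/34) = -1175*(-34/58717) = 39950/58717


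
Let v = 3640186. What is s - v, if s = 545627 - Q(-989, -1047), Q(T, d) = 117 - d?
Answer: -3095723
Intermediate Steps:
s = 544463 (s = 545627 - (117 - 1*(-1047)) = 545627 - (117 + 1047) = 545627 - 1*1164 = 545627 - 1164 = 544463)
s - v = 544463 - 1*3640186 = 544463 - 3640186 = -3095723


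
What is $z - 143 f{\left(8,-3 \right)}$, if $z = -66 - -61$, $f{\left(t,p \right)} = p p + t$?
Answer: $-2436$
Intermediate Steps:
$f{\left(t,p \right)} = t + p^{2}$ ($f{\left(t,p \right)} = p^{2} + t = t + p^{2}$)
$z = -5$ ($z = -66 + 61 = -5$)
$z - 143 f{\left(8,-3 \right)} = -5 - 143 \left(8 + \left(-3\right)^{2}\right) = -5 - 143 \left(8 + 9\right) = -5 - 2431 = -2436$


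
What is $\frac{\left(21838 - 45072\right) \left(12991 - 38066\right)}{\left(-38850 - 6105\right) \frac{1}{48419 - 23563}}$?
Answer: $- \frac{2896184084560}{8991} \approx -3.2212 \cdot 10^{8}$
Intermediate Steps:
$\frac{\left(21838 - 45072\right) \left(12991 - 38066\right)}{\left(-38850 - 6105\right) \frac{1}{48419 - 23563}} = \frac{\left(-23234\right) \left(-25075\right)}{\left(-44955\right) \frac{1}{24856}} = \frac{582592550}{\left(-44955\right) \frac{1}{24856}} = \frac{582592550}{- \frac{44955}{24856}} = 582592550 \left(- \frac{24856}{44955}\right) = - \frac{2896184084560}{8991}$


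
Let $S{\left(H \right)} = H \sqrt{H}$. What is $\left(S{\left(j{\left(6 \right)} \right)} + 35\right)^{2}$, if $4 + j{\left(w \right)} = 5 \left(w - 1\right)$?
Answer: $10486 + 1470 \sqrt{21} \approx 17222.0$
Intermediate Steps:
$j{\left(w \right)} = -9 + 5 w$ ($j{\left(w \right)} = -4 + 5 \left(w - 1\right) = -4 + 5 \left(-1 + w\right) = -4 + \left(-5 + 5 w\right) = -9 + 5 w$)
$S{\left(H \right)} = H^{\frac{3}{2}}$
$\left(S{\left(j{\left(6 \right)} \right)} + 35\right)^{2} = \left(\left(-9 + 5 \cdot 6\right)^{\frac{3}{2}} + 35\right)^{2} = \left(\left(-9 + 30\right)^{\frac{3}{2}} + 35\right)^{2} = \left(21^{\frac{3}{2}} + 35\right)^{2} = \left(21 \sqrt{21} + 35\right)^{2} = \left(35 + 21 \sqrt{21}\right)^{2}$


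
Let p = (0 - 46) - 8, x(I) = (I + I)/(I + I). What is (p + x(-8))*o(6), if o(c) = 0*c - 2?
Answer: 106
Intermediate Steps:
x(I) = 1 (x(I) = (2*I)/((2*I)) = (2*I)*(1/(2*I)) = 1)
p = -54 (p = -46 - 8 = -54)
o(c) = -2 (o(c) = 0 - 2 = -2)
(p + x(-8))*o(6) = (-54 + 1)*(-2) = -53*(-2) = 106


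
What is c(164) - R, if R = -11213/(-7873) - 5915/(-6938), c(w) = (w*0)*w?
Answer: -124364589/54622874 ≈ -2.2768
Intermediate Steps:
c(w) = 0 (c(w) = 0*w = 0)
R = 124364589/54622874 (R = -11213*(-1/7873) - 5915*(-1/6938) = 11213/7873 + 5915/6938 = 124364589/54622874 ≈ 2.2768)
c(164) - R = 0 - 1*124364589/54622874 = 0 - 124364589/54622874 = -124364589/54622874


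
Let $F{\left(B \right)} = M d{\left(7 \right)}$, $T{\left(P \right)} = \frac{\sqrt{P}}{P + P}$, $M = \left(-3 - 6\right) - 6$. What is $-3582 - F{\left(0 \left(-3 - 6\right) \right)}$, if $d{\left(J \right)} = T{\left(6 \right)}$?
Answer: $-3582 + \frac{5 \sqrt{6}}{4} \approx -3578.9$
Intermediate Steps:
$M = -15$ ($M = \left(-3 - 6\right) - 6 = -9 - 6 = -15$)
$T{\left(P \right)} = \frac{1}{2 \sqrt{P}}$ ($T{\left(P \right)} = \frac{\sqrt{P}}{2 P} = \frac{1}{2 P} \sqrt{P} = \frac{1}{2 \sqrt{P}}$)
$d{\left(J \right)} = \frac{\sqrt{6}}{12}$ ($d{\left(J \right)} = \frac{1}{2 \sqrt{6}} = \frac{\frac{1}{6} \sqrt{6}}{2} = \frac{\sqrt{6}}{12}$)
$F{\left(B \right)} = - \frac{5 \sqrt{6}}{4}$ ($F{\left(B \right)} = - 15 \frac{\sqrt{6}}{12} = - \frac{5 \sqrt{6}}{4}$)
$-3582 - F{\left(0 \left(-3 - 6\right) \right)} = -3582 - - \frac{5 \sqrt{6}}{4} = -3582 + \frac{5 \sqrt{6}}{4}$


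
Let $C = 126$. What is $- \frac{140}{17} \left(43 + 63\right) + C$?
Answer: $- \frac{12698}{17} \approx -746.94$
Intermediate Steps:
$- \frac{140}{17} \left(43 + 63\right) + C = - \frac{140}{17} \left(43 + 63\right) + 126 = \left(-140\right) \frac{1}{17} \cdot 106 + 126 = \left(- \frac{140}{17}\right) 106 + 126 = - \frac{14840}{17} + 126 = - \frac{12698}{17}$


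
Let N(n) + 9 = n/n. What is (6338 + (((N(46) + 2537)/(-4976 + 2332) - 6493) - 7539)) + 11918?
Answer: 11165727/2644 ≈ 4223.0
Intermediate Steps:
N(n) = -8 (N(n) = -9 + n/n = -9 + 1 = -8)
(6338 + (((N(46) + 2537)/(-4976 + 2332) - 6493) - 7539)) + 11918 = (6338 + (((-8 + 2537)/(-4976 + 2332) - 6493) - 7539)) + 11918 = (6338 + ((2529/(-2644) - 6493) - 7539)) + 11918 = (6338 + ((2529*(-1/2644) - 6493) - 7539)) + 11918 = (6338 + ((-2529/2644 - 6493) - 7539)) + 11918 = (6338 + (-17170021/2644 - 7539)) + 11918 = (6338 - 37103137/2644) + 11918 = -20345465/2644 + 11918 = 11165727/2644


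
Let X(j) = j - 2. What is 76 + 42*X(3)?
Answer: 118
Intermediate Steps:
X(j) = -2 + j
76 + 42*X(3) = 76 + 42*(-2 + 3) = 76 + 42*1 = 76 + 42 = 118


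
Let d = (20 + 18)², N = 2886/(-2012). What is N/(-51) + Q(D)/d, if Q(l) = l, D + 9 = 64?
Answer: 817587/12347644 ≈ 0.066214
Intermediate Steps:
D = 55 (D = -9 + 64 = 55)
N = -1443/1006 (N = 2886*(-1/2012) = -1443/1006 ≈ -1.4344)
d = 1444 (d = 38² = 1444)
N/(-51) + Q(D)/d = -1443/1006/(-51) + 55/1444 = -1443/1006*(-1/51) + 55*(1/1444) = 481/17102 + 55/1444 = 817587/12347644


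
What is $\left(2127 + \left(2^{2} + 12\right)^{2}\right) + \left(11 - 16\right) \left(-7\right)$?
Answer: $2418$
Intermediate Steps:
$\left(2127 + \left(2^{2} + 12\right)^{2}\right) + \left(11 - 16\right) \left(-7\right) = \left(2127 + \left(4 + 12\right)^{2}\right) - -35 = \left(2127 + 16^{2}\right) + 35 = \left(2127 + 256\right) + 35 = 2383 + 35 = 2418$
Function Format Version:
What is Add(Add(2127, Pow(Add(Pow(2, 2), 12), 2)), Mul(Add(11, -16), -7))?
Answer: 2418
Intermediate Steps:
Add(Add(2127, Pow(Add(Pow(2, 2), 12), 2)), Mul(Add(11, -16), -7)) = Add(Add(2127, Pow(Add(4, 12), 2)), Mul(-5, -7)) = Add(Add(2127, Pow(16, 2)), 35) = Add(Add(2127, 256), 35) = Add(2383, 35) = 2418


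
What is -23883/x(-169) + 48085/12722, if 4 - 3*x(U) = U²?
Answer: 13360713/2124574 ≈ 6.2887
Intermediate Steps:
x(U) = 4/3 - U²/3
-23883/x(-169) + 48085/12722 = -23883/(4/3 - ⅓*(-169)²) + 48085/12722 = -23883/(4/3 - ⅓*28561) + 48085*(1/12722) = -23883/(4/3 - 28561/3) + 48085/12722 = -23883/(-9519) + 48085/12722 = -23883*(-1/9519) + 48085/12722 = 419/167 + 48085/12722 = 13360713/2124574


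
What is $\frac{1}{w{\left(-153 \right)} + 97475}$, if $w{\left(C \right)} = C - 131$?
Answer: $\frac{1}{97191} \approx 1.0289 \cdot 10^{-5}$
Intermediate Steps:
$w{\left(C \right)} = -131 + C$
$\frac{1}{w{\left(-153 \right)} + 97475} = \frac{1}{\left(-131 - 153\right) + 97475} = \frac{1}{-284 + 97475} = \frac{1}{97191}$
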